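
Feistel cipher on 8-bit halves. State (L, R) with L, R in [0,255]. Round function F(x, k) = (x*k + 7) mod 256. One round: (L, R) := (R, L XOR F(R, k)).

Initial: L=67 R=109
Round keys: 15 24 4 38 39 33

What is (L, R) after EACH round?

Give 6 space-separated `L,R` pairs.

Round 1 (k=15): L=109 R=41
Round 2 (k=24): L=41 R=178
Round 3 (k=4): L=178 R=230
Round 4 (k=38): L=230 R=153
Round 5 (k=39): L=153 R=176
Round 6 (k=33): L=176 R=46

Answer: 109,41 41,178 178,230 230,153 153,176 176,46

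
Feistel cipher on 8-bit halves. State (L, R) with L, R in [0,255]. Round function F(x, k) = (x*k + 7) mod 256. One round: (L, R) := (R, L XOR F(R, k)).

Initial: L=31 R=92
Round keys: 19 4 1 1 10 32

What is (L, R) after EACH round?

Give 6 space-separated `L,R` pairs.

Round 1 (k=19): L=92 R=196
Round 2 (k=4): L=196 R=75
Round 3 (k=1): L=75 R=150
Round 4 (k=1): L=150 R=214
Round 5 (k=10): L=214 R=245
Round 6 (k=32): L=245 R=113

Answer: 92,196 196,75 75,150 150,214 214,245 245,113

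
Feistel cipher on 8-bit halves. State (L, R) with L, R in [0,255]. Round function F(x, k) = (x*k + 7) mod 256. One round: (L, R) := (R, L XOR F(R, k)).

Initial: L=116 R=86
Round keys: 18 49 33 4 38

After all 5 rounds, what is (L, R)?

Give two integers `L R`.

Answer: 207 73

Derivation:
Round 1 (k=18): L=86 R=103
Round 2 (k=49): L=103 R=232
Round 3 (k=33): L=232 R=136
Round 4 (k=4): L=136 R=207
Round 5 (k=38): L=207 R=73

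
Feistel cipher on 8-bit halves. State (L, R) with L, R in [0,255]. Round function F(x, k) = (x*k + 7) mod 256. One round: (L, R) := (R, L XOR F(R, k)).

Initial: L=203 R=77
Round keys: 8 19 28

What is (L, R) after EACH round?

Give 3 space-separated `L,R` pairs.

Answer: 77,164 164,126 126,107

Derivation:
Round 1 (k=8): L=77 R=164
Round 2 (k=19): L=164 R=126
Round 3 (k=28): L=126 R=107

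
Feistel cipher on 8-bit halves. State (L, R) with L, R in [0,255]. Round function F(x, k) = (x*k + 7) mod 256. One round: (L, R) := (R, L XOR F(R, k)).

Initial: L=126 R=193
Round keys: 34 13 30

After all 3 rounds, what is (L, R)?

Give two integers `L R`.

Answer: 51 214

Derivation:
Round 1 (k=34): L=193 R=215
Round 2 (k=13): L=215 R=51
Round 3 (k=30): L=51 R=214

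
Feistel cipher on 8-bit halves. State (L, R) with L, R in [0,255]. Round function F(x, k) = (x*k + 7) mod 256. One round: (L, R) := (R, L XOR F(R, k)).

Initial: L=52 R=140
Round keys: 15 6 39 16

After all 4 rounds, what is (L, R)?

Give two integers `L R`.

Round 1 (k=15): L=140 R=15
Round 2 (k=6): L=15 R=237
Round 3 (k=39): L=237 R=45
Round 4 (k=16): L=45 R=58

Answer: 45 58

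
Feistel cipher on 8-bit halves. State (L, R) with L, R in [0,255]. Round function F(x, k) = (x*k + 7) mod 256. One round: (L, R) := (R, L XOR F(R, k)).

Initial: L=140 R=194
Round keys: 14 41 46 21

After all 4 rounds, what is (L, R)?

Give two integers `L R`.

Answer: 128 203

Derivation:
Round 1 (k=14): L=194 R=47
Round 2 (k=41): L=47 R=76
Round 3 (k=46): L=76 R=128
Round 4 (k=21): L=128 R=203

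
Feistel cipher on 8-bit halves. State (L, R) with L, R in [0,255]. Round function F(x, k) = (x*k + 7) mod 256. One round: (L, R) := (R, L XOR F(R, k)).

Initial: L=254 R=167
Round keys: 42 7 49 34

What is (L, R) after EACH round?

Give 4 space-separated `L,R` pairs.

Round 1 (k=42): L=167 R=147
Round 2 (k=7): L=147 R=171
Round 3 (k=49): L=171 R=81
Round 4 (k=34): L=81 R=98

Answer: 167,147 147,171 171,81 81,98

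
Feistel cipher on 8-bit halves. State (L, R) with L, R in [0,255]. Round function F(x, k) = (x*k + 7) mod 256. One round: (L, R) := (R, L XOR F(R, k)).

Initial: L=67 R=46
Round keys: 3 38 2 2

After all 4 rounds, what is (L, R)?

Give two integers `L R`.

Round 1 (k=3): L=46 R=210
Round 2 (k=38): L=210 R=29
Round 3 (k=2): L=29 R=147
Round 4 (k=2): L=147 R=48

Answer: 147 48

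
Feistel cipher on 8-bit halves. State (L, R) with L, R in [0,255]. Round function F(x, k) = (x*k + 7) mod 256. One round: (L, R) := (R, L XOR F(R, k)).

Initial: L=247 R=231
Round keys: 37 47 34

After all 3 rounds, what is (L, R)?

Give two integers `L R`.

Round 1 (k=37): L=231 R=157
Round 2 (k=47): L=157 R=61
Round 3 (k=34): L=61 R=188

Answer: 61 188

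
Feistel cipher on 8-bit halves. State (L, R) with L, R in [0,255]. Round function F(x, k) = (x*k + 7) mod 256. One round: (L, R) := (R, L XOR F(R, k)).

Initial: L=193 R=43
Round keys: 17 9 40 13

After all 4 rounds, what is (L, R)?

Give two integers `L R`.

Round 1 (k=17): L=43 R=35
Round 2 (k=9): L=35 R=105
Round 3 (k=40): L=105 R=76
Round 4 (k=13): L=76 R=138

Answer: 76 138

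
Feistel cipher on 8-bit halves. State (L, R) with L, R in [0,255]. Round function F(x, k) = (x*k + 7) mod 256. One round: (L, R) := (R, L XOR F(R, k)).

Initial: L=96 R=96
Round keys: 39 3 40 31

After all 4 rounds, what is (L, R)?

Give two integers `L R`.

Round 1 (k=39): L=96 R=199
Round 2 (k=3): L=199 R=60
Round 3 (k=40): L=60 R=160
Round 4 (k=31): L=160 R=91

Answer: 160 91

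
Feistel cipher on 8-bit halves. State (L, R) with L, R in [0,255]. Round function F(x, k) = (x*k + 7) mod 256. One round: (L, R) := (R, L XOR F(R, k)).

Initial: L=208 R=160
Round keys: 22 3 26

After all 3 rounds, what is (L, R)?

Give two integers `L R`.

Round 1 (k=22): L=160 R=23
Round 2 (k=3): L=23 R=236
Round 3 (k=26): L=236 R=232

Answer: 236 232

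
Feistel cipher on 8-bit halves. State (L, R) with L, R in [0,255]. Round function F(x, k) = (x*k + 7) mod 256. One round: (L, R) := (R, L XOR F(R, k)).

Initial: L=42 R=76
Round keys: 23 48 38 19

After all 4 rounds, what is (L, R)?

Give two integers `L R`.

Answer: 184 212

Derivation:
Round 1 (k=23): L=76 R=241
Round 2 (k=48): L=241 R=123
Round 3 (k=38): L=123 R=184
Round 4 (k=19): L=184 R=212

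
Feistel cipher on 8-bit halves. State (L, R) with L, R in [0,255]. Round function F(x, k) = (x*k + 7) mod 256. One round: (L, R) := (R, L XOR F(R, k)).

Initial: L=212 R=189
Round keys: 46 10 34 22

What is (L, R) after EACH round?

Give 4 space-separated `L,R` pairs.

Answer: 189,41 41,28 28,150 150,247

Derivation:
Round 1 (k=46): L=189 R=41
Round 2 (k=10): L=41 R=28
Round 3 (k=34): L=28 R=150
Round 4 (k=22): L=150 R=247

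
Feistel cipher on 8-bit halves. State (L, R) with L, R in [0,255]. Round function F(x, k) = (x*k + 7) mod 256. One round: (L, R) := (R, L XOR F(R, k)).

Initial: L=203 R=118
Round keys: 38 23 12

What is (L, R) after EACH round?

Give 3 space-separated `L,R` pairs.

Answer: 118,64 64,177 177,19

Derivation:
Round 1 (k=38): L=118 R=64
Round 2 (k=23): L=64 R=177
Round 3 (k=12): L=177 R=19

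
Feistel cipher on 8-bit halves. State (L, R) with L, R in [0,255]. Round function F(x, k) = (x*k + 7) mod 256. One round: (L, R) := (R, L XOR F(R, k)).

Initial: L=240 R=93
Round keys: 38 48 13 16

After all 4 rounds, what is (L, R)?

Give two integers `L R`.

Answer: 140 109

Derivation:
Round 1 (k=38): L=93 R=37
Round 2 (k=48): L=37 R=170
Round 3 (k=13): L=170 R=140
Round 4 (k=16): L=140 R=109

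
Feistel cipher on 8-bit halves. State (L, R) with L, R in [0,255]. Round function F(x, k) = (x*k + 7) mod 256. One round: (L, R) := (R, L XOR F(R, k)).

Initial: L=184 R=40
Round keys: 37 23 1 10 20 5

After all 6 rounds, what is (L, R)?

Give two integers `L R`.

Answer: 51 81

Derivation:
Round 1 (k=37): L=40 R=119
Round 2 (k=23): L=119 R=144
Round 3 (k=1): L=144 R=224
Round 4 (k=10): L=224 R=87
Round 5 (k=20): L=87 R=51
Round 6 (k=5): L=51 R=81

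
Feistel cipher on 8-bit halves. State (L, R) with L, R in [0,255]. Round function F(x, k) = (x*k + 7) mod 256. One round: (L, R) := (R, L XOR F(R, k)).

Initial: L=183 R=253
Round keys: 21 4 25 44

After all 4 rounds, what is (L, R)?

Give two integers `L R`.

Round 1 (k=21): L=253 R=127
Round 2 (k=4): L=127 R=254
Round 3 (k=25): L=254 R=170
Round 4 (k=44): L=170 R=193

Answer: 170 193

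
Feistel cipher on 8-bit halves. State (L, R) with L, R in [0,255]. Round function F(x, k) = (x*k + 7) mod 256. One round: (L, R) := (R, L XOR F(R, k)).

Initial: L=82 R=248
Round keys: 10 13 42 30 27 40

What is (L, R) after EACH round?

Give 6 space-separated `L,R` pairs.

Round 1 (k=10): L=248 R=229
Round 2 (k=13): L=229 R=80
Round 3 (k=42): L=80 R=194
Round 4 (k=30): L=194 R=147
Round 5 (k=27): L=147 R=74
Round 6 (k=40): L=74 R=4

Answer: 248,229 229,80 80,194 194,147 147,74 74,4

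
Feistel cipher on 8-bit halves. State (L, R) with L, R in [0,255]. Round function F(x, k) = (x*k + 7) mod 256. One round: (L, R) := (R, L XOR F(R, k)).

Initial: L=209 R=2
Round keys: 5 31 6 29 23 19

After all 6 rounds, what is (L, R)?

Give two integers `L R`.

Answer: 231 17

Derivation:
Round 1 (k=5): L=2 R=192
Round 2 (k=31): L=192 R=69
Round 3 (k=6): L=69 R=101
Round 4 (k=29): L=101 R=61
Round 5 (k=23): L=61 R=231
Round 6 (k=19): L=231 R=17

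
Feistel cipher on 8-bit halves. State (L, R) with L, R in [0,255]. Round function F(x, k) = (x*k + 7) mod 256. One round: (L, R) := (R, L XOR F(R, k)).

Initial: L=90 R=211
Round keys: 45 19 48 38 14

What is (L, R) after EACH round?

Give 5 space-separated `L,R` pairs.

Round 1 (k=45): L=211 R=68
Round 2 (k=19): L=68 R=192
Round 3 (k=48): L=192 R=67
Round 4 (k=38): L=67 R=57
Round 5 (k=14): L=57 R=102

Answer: 211,68 68,192 192,67 67,57 57,102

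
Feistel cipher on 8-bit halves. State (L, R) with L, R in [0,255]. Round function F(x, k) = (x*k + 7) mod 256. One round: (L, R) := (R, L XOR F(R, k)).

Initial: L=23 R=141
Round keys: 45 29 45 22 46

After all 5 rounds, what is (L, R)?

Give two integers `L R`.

Answer: 90 142

Derivation:
Round 1 (k=45): L=141 R=199
Round 2 (k=29): L=199 R=31
Round 3 (k=45): L=31 R=189
Round 4 (k=22): L=189 R=90
Round 5 (k=46): L=90 R=142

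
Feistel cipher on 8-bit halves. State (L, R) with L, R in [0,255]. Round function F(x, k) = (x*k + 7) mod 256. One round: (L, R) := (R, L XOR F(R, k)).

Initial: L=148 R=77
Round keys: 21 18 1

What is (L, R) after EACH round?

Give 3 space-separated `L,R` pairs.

Answer: 77,204 204,18 18,213

Derivation:
Round 1 (k=21): L=77 R=204
Round 2 (k=18): L=204 R=18
Round 3 (k=1): L=18 R=213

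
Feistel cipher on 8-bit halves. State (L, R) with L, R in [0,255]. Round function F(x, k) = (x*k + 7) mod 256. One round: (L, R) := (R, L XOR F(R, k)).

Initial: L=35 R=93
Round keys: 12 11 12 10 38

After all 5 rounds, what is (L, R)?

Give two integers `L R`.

Answer: 103 46

Derivation:
Round 1 (k=12): L=93 R=64
Round 2 (k=11): L=64 R=154
Round 3 (k=12): L=154 R=127
Round 4 (k=10): L=127 R=103
Round 5 (k=38): L=103 R=46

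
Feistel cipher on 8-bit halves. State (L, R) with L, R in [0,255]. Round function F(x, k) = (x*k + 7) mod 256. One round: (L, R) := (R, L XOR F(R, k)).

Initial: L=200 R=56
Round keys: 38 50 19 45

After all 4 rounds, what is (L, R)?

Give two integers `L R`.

Round 1 (k=38): L=56 R=159
Round 2 (k=50): L=159 R=45
Round 3 (k=19): L=45 R=193
Round 4 (k=45): L=193 R=217

Answer: 193 217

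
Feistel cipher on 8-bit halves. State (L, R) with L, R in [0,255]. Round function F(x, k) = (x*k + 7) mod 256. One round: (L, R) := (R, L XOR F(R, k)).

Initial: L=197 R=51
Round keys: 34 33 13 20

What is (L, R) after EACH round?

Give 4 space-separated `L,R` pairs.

Round 1 (k=34): L=51 R=8
Round 2 (k=33): L=8 R=60
Round 3 (k=13): L=60 R=27
Round 4 (k=20): L=27 R=31

Answer: 51,8 8,60 60,27 27,31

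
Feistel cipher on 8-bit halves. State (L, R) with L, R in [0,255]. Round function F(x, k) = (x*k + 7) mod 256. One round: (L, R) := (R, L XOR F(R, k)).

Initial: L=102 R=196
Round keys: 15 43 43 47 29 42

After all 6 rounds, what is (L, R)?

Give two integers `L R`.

Answer: 176 58

Derivation:
Round 1 (k=15): L=196 R=229
Round 2 (k=43): L=229 R=186
Round 3 (k=43): L=186 R=160
Round 4 (k=47): L=160 R=221
Round 5 (k=29): L=221 R=176
Round 6 (k=42): L=176 R=58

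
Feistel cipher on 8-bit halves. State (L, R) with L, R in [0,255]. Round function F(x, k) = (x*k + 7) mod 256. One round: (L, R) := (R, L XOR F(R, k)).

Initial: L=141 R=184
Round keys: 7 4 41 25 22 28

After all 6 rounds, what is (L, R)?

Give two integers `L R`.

Answer: 219 247

Derivation:
Round 1 (k=7): L=184 R=130
Round 2 (k=4): L=130 R=183
Round 3 (k=41): L=183 R=212
Round 4 (k=25): L=212 R=12
Round 5 (k=22): L=12 R=219
Round 6 (k=28): L=219 R=247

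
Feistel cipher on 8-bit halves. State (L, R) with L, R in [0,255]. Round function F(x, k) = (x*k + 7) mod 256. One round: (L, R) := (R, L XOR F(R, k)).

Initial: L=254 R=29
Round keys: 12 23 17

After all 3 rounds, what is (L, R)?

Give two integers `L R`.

Answer: 63 171

Derivation:
Round 1 (k=12): L=29 R=157
Round 2 (k=23): L=157 R=63
Round 3 (k=17): L=63 R=171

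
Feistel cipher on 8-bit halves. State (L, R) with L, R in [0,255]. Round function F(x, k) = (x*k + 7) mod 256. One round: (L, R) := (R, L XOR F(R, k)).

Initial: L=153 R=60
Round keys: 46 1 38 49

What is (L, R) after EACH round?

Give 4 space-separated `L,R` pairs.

Round 1 (k=46): L=60 R=86
Round 2 (k=1): L=86 R=97
Round 3 (k=38): L=97 R=59
Round 4 (k=49): L=59 R=51

Answer: 60,86 86,97 97,59 59,51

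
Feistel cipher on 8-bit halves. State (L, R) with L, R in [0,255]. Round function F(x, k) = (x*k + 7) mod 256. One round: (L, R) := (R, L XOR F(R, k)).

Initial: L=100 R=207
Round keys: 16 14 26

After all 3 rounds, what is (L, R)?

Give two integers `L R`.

Round 1 (k=16): L=207 R=147
Round 2 (k=14): L=147 R=222
Round 3 (k=26): L=222 R=0

Answer: 222 0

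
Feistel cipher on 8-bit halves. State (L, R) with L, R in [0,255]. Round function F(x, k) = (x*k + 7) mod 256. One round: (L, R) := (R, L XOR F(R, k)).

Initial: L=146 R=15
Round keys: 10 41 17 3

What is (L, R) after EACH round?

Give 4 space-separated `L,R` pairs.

Round 1 (k=10): L=15 R=15
Round 2 (k=41): L=15 R=97
Round 3 (k=17): L=97 R=119
Round 4 (k=3): L=119 R=13

Answer: 15,15 15,97 97,119 119,13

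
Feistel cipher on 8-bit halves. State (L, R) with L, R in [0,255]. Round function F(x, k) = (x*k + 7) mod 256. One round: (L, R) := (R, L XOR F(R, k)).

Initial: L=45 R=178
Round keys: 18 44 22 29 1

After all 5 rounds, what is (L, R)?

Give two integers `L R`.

Answer: 131 105

Derivation:
Round 1 (k=18): L=178 R=166
Round 2 (k=44): L=166 R=61
Round 3 (k=22): L=61 R=227
Round 4 (k=29): L=227 R=131
Round 5 (k=1): L=131 R=105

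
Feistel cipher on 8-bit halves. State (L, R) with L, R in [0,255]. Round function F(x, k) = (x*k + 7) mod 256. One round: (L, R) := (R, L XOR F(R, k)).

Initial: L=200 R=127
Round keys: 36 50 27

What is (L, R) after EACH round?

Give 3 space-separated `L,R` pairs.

Round 1 (k=36): L=127 R=43
Round 2 (k=50): L=43 R=18
Round 3 (k=27): L=18 R=198

Answer: 127,43 43,18 18,198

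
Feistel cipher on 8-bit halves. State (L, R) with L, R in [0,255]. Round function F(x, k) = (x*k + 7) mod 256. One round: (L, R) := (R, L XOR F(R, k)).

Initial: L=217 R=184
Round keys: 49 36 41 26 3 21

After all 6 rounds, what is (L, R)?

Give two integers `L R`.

Round 1 (k=49): L=184 R=230
Round 2 (k=36): L=230 R=231
Round 3 (k=41): L=231 R=224
Round 4 (k=26): L=224 R=32
Round 5 (k=3): L=32 R=135
Round 6 (k=21): L=135 R=58

Answer: 135 58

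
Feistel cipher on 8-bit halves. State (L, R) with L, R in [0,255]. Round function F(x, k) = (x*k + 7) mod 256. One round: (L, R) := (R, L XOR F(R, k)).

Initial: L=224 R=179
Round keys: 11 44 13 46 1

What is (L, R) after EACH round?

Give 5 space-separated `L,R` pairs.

Round 1 (k=11): L=179 R=88
Round 2 (k=44): L=88 R=148
Round 3 (k=13): L=148 R=211
Round 4 (k=46): L=211 R=101
Round 5 (k=1): L=101 R=191

Answer: 179,88 88,148 148,211 211,101 101,191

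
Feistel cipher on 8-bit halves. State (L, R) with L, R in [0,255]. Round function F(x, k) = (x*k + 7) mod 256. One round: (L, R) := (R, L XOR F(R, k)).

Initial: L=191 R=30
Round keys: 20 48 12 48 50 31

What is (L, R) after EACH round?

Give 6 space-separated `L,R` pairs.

Round 1 (k=20): L=30 R=224
Round 2 (k=48): L=224 R=25
Round 3 (k=12): L=25 R=211
Round 4 (k=48): L=211 R=142
Round 5 (k=50): L=142 R=16
Round 6 (k=31): L=16 R=121

Answer: 30,224 224,25 25,211 211,142 142,16 16,121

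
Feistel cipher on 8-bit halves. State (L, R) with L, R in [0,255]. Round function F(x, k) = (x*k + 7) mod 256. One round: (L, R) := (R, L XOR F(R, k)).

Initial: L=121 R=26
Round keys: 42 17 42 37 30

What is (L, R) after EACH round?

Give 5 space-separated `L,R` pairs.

Answer: 26,50 50,67 67,55 55,185 185,130

Derivation:
Round 1 (k=42): L=26 R=50
Round 2 (k=17): L=50 R=67
Round 3 (k=42): L=67 R=55
Round 4 (k=37): L=55 R=185
Round 5 (k=30): L=185 R=130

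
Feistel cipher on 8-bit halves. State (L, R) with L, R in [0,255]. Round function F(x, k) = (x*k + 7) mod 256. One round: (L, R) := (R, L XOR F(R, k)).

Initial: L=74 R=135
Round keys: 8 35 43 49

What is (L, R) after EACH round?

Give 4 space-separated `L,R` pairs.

Round 1 (k=8): L=135 R=117
Round 2 (k=35): L=117 R=129
Round 3 (k=43): L=129 R=199
Round 4 (k=49): L=199 R=159

Answer: 135,117 117,129 129,199 199,159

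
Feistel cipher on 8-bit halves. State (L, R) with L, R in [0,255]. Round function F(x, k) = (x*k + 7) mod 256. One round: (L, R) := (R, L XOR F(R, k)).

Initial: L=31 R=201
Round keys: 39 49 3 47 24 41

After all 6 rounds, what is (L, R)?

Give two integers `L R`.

Answer: 116 174

Derivation:
Round 1 (k=39): L=201 R=185
Round 2 (k=49): L=185 R=185
Round 3 (k=3): L=185 R=139
Round 4 (k=47): L=139 R=53
Round 5 (k=24): L=53 R=116
Round 6 (k=41): L=116 R=174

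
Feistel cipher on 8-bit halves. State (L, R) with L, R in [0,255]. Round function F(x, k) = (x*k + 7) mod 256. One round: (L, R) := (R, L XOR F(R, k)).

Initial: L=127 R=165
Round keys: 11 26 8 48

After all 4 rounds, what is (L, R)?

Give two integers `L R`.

Answer: 70 99

Derivation:
Round 1 (k=11): L=165 R=97
Round 2 (k=26): L=97 R=68
Round 3 (k=8): L=68 R=70
Round 4 (k=48): L=70 R=99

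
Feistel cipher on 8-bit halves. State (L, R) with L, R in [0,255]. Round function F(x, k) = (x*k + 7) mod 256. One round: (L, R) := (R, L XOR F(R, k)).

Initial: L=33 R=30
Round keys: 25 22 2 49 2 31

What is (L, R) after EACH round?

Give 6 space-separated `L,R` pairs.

Answer: 30,212 212,33 33,157 157,53 53,236 236,174

Derivation:
Round 1 (k=25): L=30 R=212
Round 2 (k=22): L=212 R=33
Round 3 (k=2): L=33 R=157
Round 4 (k=49): L=157 R=53
Round 5 (k=2): L=53 R=236
Round 6 (k=31): L=236 R=174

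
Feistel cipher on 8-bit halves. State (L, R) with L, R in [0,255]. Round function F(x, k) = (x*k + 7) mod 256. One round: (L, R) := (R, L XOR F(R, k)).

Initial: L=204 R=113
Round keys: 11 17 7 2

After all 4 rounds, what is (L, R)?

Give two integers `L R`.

Answer: 237 133

Derivation:
Round 1 (k=11): L=113 R=46
Round 2 (k=17): L=46 R=100
Round 3 (k=7): L=100 R=237
Round 4 (k=2): L=237 R=133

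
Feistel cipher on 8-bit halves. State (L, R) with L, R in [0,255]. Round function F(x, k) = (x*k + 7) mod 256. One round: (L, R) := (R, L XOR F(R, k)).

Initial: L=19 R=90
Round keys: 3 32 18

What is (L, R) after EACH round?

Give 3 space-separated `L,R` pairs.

Answer: 90,6 6,157 157,23

Derivation:
Round 1 (k=3): L=90 R=6
Round 2 (k=32): L=6 R=157
Round 3 (k=18): L=157 R=23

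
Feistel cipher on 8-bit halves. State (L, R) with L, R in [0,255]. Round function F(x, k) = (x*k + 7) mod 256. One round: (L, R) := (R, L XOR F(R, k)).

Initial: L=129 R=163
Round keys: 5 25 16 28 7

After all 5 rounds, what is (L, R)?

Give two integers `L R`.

Round 1 (k=5): L=163 R=183
Round 2 (k=25): L=183 R=69
Round 3 (k=16): L=69 R=224
Round 4 (k=28): L=224 R=194
Round 5 (k=7): L=194 R=181

Answer: 194 181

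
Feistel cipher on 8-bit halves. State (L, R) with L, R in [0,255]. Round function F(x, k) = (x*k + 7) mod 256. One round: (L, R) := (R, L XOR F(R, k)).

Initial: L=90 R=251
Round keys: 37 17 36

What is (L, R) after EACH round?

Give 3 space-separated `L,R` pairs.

Answer: 251,20 20,160 160,147

Derivation:
Round 1 (k=37): L=251 R=20
Round 2 (k=17): L=20 R=160
Round 3 (k=36): L=160 R=147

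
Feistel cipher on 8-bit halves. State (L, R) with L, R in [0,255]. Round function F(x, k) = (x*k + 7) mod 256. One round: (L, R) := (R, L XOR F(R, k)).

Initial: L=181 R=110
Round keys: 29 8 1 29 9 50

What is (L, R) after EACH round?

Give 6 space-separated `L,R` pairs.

Answer: 110,200 200,41 41,248 248,54 54,21 21,23

Derivation:
Round 1 (k=29): L=110 R=200
Round 2 (k=8): L=200 R=41
Round 3 (k=1): L=41 R=248
Round 4 (k=29): L=248 R=54
Round 5 (k=9): L=54 R=21
Round 6 (k=50): L=21 R=23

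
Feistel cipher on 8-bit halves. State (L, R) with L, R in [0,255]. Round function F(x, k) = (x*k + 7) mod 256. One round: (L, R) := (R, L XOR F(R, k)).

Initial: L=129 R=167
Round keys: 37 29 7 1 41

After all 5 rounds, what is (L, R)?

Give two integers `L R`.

Round 1 (k=37): L=167 R=171
Round 2 (k=29): L=171 R=193
Round 3 (k=7): L=193 R=229
Round 4 (k=1): L=229 R=45
Round 5 (k=41): L=45 R=217

Answer: 45 217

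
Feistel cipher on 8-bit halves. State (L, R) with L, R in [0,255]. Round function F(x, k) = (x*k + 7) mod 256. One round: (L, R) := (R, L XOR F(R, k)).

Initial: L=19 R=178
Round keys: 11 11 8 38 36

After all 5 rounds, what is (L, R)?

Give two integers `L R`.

Answer: 110 222

Derivation:
Round 1 (k=11): L=178 R=190
Round 2 (k=11): L=190 R=131
Round 3 (k=8): L=131 R=161
Round 4 (k=38): L=161 R=110
Round 5 (k=36): L=110 R=222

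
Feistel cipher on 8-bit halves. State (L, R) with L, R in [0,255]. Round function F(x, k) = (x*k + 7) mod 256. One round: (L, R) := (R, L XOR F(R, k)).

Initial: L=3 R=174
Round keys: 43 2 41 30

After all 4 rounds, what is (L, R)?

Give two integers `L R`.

Answer: 182 126

Derivation:
Round 1 (k=43): L=174 R=66
Round 2 (k=2): L=66 R=37
Round 3 (k=41): L=37 R=182
Round 4 (k=30): L=182 R=126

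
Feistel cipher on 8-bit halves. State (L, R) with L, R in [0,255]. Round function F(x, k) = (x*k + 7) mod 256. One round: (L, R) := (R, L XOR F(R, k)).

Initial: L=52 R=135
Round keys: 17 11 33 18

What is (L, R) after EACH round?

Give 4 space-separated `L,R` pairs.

Answer: 135,202 202,50 50,179 179,175

Derivation:
Round 1 (k=17): L=135 R=202
Round 2 (k=11): L=202 R=50
Round 3 (k=33): L=50 R=179
Round 4 (k=18): L=179 R=175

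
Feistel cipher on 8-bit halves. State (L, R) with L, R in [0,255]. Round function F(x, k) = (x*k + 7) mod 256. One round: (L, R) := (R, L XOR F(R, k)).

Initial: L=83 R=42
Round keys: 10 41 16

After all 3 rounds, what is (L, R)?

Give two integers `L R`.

Round 1 (k=10): L=42 R=248
Round 2 (k=41): L=248 R=149
Round 3 (k=16): L=149 R=175

Answer: 149 175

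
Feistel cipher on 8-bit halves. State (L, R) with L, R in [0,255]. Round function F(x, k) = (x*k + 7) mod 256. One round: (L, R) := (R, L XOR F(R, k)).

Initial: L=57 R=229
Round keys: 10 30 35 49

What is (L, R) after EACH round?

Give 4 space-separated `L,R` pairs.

Answer: 229,192 192,98 98,173 173,70

Derivation:
Round 1 (k=10): L=229 R=192
Round 2 (k=30): L=192 R=98
Round 3 (k=35): L=98 R=173
Round 4 (k=49): L=173 R=70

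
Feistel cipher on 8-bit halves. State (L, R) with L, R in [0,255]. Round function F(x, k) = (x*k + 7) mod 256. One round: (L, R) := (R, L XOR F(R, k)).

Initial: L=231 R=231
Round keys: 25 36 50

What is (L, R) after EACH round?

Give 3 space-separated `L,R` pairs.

Round 1 (k=25): L=231 R=113
Round 2 (k=36): L=113 R=12
Round 3 (k=50): L=12 R=46

Answer: 231,113 113,12 12,46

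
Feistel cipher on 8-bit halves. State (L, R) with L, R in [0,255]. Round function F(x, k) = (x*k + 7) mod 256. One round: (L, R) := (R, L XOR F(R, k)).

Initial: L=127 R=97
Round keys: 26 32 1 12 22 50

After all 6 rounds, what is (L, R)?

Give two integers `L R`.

Answer: 150 158

Derivation:
Round 1 (k=26): L=97 R=158
Round 2 (k=32): L=158 R=166
Round 3 (k=1): L=166 R=51
Round 4 (k=12): L=51 R=205
Round 5 (k=22): L=205 R=150
Round 6 (k=50): L=150 R=158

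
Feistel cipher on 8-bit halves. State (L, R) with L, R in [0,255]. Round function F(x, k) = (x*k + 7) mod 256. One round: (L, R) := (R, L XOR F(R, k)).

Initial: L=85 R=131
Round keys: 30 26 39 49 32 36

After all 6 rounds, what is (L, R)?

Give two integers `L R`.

Round 1 (k=30): L=131 R=52
Round 2 (k=26): L=52 R=204
Round 3 (k=39): L=204 R=47
Round 4 (k=49): L=47 R=202
Round 5 (k=32): L=202 R=104
Round 6 (k=36): L=104 R=109

Answer: 104 109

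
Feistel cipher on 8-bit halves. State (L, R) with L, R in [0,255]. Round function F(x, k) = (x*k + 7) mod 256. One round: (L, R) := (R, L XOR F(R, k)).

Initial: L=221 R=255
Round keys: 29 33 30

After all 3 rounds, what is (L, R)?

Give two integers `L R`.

Answer: 225 82

Derivation:
Round 1 (k=29): L=255 R=55
Round 2 (k=33): L=55 R=225
Round 3 (k=30): L=225 R=82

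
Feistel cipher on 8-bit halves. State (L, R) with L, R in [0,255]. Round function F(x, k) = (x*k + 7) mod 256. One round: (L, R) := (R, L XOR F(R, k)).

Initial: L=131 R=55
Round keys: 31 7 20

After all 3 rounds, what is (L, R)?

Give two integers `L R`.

Round 1 (k=31): L=55 R=51
Round 2 (k=7): L=51 R=91
Round 3 (k=20): L=91 R=16

Answer: 91 16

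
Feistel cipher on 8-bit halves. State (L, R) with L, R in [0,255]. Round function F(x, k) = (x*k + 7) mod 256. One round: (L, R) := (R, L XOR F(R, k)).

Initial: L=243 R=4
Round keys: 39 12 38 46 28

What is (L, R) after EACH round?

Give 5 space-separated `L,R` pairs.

Answer: 4,80 80,195 195,169 169,166 166,134

Derivation:
Round 1 (k=39): L=4 R=80
Round 2 (k=12): L=80 R=195
Round 3 (k=38): L=195 R=169
Round 4 (k=46): L=169 R=166
Round 5 (k=28): L=166 R=134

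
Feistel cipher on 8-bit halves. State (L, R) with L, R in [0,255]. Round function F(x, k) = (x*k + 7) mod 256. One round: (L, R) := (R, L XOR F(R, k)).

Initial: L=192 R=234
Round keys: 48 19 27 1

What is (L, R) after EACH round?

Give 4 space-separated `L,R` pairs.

Answer: 234,39 39,6 6,142 142,147

Derivation:
Round 1 (k=48): L=234 R=39
Round 2 (k=19): L=39 R=6
Round 3 (k=27): L=6 R=142
Round 4 (k=1): L=142 R=147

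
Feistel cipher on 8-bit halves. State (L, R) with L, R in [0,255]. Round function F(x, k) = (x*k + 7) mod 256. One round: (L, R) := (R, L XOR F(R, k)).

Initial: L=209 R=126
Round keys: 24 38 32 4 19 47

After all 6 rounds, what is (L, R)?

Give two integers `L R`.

Answer: 224 57

Derivation:
Round 1 (k=24): L=126 R=6
Round 2 (k=38): L=6 R=149
Round 3 (k=32): L=149 R=161
Round 4 (k=4): L=161 R=30
Round 5 (k=19): L=30 R=224
Round 6 (k=47): L=224 R=57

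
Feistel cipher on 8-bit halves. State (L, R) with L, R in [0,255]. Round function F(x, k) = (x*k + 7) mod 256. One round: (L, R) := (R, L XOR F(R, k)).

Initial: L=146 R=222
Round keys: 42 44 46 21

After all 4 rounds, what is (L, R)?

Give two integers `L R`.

Round 1 (k=42): L=222 R=225
Round 2 (k=44): L=225 R=109
Round 3 (k=46): L=109 R=124
Round 4 (k=21): L=124 R=94

Answer: 124 94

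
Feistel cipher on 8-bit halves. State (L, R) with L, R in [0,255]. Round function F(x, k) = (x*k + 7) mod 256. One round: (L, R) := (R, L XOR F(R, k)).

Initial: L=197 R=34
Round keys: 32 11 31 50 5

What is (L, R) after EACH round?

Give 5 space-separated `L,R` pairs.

Answer: 34,130 130,191 191,170 170,132 132,49

Derivation:
Round 1 (k=32): L=34 R=130
Round 2 (k=11): L=130 R=191
Round 3 (k=31): L=191 R=170
Round 4 (k=50): L=170 R=132
Round 5 (k=5): L=132 R=49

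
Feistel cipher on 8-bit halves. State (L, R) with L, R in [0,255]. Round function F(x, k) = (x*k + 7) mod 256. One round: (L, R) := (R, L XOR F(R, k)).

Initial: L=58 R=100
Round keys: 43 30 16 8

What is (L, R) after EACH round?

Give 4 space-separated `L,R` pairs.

Round 1 (k=43): L=100 R=233
Round 2 (k=30): L=233 R=49
Round 3 (k=16): L=49 R=254
Round 4 (k=8): L=254 R=198

Answer: 100,233 233,49 49,254 254,198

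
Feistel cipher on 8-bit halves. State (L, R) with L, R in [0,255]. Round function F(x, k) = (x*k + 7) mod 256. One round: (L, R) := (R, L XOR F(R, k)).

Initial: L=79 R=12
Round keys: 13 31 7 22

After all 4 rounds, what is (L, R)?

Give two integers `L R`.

Round 1 (k=13): L=12 R=236
Round 2 (k=31): L=236 R=151
Round 3 (k=7): L=151 R=196
Round 4 (k=22): L=196 R=72

Answer: 196 72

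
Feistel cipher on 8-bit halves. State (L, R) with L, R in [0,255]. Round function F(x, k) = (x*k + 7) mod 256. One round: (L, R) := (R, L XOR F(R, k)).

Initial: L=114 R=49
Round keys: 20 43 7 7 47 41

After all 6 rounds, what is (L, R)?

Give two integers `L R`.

Answer: 179 171

Derivation:
Round 1 (k=20): L=49 R=169
Round 2 (k=43): L=169 R=91
Round 3 (k=7): L=91 R=45
Round 4 (k=7): L=45 R=25
Round 5 (k=47): L=25 R=179
Round 6 (k=41): L=179 R=171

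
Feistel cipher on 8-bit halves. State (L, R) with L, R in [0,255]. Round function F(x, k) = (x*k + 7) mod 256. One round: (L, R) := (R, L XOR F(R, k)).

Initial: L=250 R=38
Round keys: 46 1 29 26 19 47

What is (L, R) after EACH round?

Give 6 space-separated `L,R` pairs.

Round 1 (k=46): L=38 R=33
Round 2 (k=1): L=33 R=14
Round 3 (k=29): L=14 R=188
Round 4 (k=26): L=188 R=17
Round 5 (k=19): L=17 R=246
Round 6 (k=47): L=246 R=32

Answer: 38,33 33,14 14,188 188,17 17,246 246,32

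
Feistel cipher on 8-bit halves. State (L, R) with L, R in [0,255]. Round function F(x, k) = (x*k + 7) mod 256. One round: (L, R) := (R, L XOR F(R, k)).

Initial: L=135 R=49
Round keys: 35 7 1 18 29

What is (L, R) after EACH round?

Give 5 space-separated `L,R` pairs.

Round 1 (k=35): L=49 R=61
Round 2 (k=7): L=61 R=131
Round 3 (k=1): L=131 R=183
Round 4 (k=18): L=183 R=102
Round 5 (k=29): L=102 R=34

Answer: 49,61 61,131 131,183 183,102 102,34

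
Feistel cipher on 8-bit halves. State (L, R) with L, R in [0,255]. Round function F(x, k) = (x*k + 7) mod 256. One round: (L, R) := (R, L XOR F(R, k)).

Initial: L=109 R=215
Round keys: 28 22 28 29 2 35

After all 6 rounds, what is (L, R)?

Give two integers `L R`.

Answer: 102 177

Derivation:
Round 1 (k=28): L=215 R=230
Round 2 (k=22): L=230 R=28
Round 3 (k=28): L=28 R=241
Round 4 (k=29): L=241 R=72
Round 5 (k=2): L=72 R=102
Round 6 (k=35): L=102 R=177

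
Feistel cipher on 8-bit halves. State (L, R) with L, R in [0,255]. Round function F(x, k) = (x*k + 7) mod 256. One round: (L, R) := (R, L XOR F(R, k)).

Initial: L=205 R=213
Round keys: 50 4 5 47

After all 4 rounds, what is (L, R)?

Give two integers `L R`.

Round 1 (k=50): L=213 R=108
Round 2 (k=4): L=108 R=98
Round 3 (k=5): L=98 R=157
Round 4 (k=47): L=157 R=184

Answer: 157 184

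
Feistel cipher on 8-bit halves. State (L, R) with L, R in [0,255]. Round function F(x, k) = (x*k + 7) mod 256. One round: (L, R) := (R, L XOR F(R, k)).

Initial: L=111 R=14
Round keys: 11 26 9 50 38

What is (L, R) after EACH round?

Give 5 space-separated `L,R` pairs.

Answer: 14,206 206,253 253,34 34,86 86,233

Derivation:
Round 1 (k=11): L=14 R=206
Round 2 (k=26): L=206 R=253
Round 3 (k=9): L=253 R=34
Round 4 (k=50): L=34 R=86
Round 5 (k=38): L=86 R=233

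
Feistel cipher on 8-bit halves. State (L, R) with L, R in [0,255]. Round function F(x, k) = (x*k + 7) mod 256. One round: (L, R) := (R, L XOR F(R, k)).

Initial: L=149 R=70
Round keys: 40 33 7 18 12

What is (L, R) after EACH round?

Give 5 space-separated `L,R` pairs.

Round 1 (k=40): L=70 R=98
Round 2 (k=33): L=98 R=239
Round 3 (k=7): L=239 R=242
Round 4 (k=18): L=242 R=228
Round 5 (k=12): L=228 R=69

Answer: 70,98 98,239 239,242 242,228 228,69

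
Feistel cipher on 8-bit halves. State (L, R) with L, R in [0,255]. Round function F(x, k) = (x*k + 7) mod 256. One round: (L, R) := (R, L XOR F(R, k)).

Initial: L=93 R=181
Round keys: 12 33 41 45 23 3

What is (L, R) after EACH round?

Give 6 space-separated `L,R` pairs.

Answer: 181,222 222,16 16,73 73,204 204,18 18,241

Derivation:
Round 1 (k=12): L=181 R=222
Round 2 (k=33): L=222 R=16
Round 3 (k=41): L=16 R=73
Round 4 (k=45): L=73 R=204
Round 5 (k=23): L=204 R=18
Round 6 (k=3): L=18 R=241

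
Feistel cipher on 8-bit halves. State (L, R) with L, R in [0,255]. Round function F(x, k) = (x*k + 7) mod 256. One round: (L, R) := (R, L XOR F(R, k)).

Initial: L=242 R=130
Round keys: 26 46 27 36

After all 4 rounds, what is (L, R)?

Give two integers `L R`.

Answer: 109 252

Derivation:
Round 1 (k=26): L=130 R=201
Round 2 (k=46): L=201 R=167
Round 3 (k=27): L=167 R=109
Round 4 (k=36): L=109 R=252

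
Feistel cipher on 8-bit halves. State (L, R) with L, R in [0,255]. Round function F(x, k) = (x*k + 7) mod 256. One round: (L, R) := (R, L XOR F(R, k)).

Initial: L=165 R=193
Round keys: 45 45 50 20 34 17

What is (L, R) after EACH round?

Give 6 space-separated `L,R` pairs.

Answer: 193,81 81,133 133,80 80,194 194,155 155,144

Derivation:
Round 1 (k=45): L=193 R=81
Round 2 (k=45): L=81 R=133
Round 3 (k=50): L=133 R=80
Round 4 (k=20): L=80 R=194
Round 5 (k=34): L=194 R=155
Round 6 (k=17): L=155 R=144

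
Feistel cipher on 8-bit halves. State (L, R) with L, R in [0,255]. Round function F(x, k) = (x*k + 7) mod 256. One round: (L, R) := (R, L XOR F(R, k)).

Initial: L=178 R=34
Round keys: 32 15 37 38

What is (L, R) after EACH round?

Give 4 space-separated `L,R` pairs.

Round 1 (k=32): L=34 R=245
Round 2 (k=15): L=245 R=64
Round 3 (k=37): L=64 R=178
Round 4 (k=38): L=178 R=51

Answer: 34,245 245,64 64,178 178,51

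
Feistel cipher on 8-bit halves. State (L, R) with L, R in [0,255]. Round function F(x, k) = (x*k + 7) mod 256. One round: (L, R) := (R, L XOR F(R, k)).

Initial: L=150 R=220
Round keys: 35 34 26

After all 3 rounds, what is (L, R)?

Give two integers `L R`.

Answer: 29 116

Derivation:
Round 1 (k=35): L=220 R=141
Round 2 (k=34): L=141 R=29
Round 3 (k=26): L=29 R=116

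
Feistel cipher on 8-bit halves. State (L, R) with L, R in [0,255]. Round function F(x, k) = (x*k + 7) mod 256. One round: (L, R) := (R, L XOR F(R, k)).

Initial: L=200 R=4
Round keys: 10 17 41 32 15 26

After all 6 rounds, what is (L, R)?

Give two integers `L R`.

Answer: 172 226

Derivation:
Round 1 (k=10): L=4 R=231
Round 2 (k=17): L=231 R=90
Round 3 (k=41): L=90 R=150
Round 4 (k=32): L=150 R=157
Round 5 (k=15): L=157 R=172
Round 6 (k=26): L=172 R=226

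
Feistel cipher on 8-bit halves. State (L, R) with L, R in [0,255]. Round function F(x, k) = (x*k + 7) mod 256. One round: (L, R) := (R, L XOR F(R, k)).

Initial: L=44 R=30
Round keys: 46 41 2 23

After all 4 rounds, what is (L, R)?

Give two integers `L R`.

Round 1 (k=46): L=30 R=71
Round 2 (k=41): L=71 R=120
Round 3 (k=2): L=120 R=176
Round 4 (k=23): L=176 R=175

Answer: 176 175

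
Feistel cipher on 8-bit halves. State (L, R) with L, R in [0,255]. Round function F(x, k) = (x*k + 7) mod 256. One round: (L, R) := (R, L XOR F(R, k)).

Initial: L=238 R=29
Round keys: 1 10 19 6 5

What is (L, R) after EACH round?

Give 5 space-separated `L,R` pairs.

Answer: 29,202 202,246 246,131 131,239 239,49

Derivation:
Round 1 (k=1): L=29 R=202
Round 2 (k=10): L=202 R=246
Round 3 (k=19): L=246 R=131
Round 4 (k=6): L=131 R=239
Round 5 (k=5): L=239 R=49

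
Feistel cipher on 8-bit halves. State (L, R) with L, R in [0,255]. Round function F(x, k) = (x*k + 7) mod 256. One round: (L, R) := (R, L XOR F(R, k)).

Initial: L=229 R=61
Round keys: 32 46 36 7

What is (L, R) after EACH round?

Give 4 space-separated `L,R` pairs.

Round 1 (k=32): L=61 R=66
Round 2 (k=46): L=66 R=222
Round 3 (k=36): L=222 R=125
Round 4 (k=7): L=125 R=172

Answer: 61,66 66,222 222,125 125,172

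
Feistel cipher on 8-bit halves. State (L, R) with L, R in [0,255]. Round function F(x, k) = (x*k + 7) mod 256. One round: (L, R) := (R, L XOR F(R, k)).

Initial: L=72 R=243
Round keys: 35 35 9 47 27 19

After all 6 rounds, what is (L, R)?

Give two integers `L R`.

Round 1 (k=35): L=243 R=8
Round 2 (k=35): L=8 R=236
Round 3 (k=9): L=236 R=91
Round 4 (k=47): L=91 R=80
Round 5 (k=27): L=80 R=44
Round 6 (k=19): L=44 R=27

Answer: 44 27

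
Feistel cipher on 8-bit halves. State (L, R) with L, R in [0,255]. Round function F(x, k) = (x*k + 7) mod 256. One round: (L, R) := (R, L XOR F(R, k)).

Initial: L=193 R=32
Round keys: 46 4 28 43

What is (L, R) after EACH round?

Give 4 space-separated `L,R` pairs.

Round 1 (k=46): L=32 R=6
Round 2 (k=4): L=6 R=63
Round 3 (k=28): L=63 R=237
Round 4 (k=43): L=237 R=233

Answer: 32,6 6,63 63,237 237,233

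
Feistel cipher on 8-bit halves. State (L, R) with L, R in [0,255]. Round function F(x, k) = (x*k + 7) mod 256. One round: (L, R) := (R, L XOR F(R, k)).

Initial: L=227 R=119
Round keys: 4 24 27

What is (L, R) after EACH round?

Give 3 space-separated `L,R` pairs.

Answer: 119,0 0,112 112,215

Derivation:
Round 1 (k=4): L=119 R=0
Round 2 (k=24): L=0 R=112
Round 3 (k=27): L=112 R=215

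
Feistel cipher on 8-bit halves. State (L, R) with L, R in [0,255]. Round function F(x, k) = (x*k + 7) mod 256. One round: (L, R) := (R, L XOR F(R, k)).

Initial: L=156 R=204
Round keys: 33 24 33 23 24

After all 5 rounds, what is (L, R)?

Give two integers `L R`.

Round 1 (k=33): L=204 R=207
Round 2 (k=24): L=207 R=163
Round 3 (k=33): L=163 R=197
Round 4 (k=23): L=197 R=25
Round 5 (k=24): L=25 R=154

Answer: 25 154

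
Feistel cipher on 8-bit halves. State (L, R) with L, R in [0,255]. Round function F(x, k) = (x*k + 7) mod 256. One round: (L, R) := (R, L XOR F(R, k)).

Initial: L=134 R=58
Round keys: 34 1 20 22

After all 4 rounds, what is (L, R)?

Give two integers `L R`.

Round 1 (k=34): L=58 R=61
Round 2 (k=1): L=61 R=126
Round 3 (k=20): L=126 R=226
Round 4 (k=22): L=226 R=13

Answer: 226 13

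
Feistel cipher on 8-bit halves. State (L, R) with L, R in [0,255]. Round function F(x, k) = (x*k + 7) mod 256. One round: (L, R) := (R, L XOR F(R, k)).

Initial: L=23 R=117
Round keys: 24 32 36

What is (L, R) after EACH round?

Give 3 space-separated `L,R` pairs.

Answer: 117,232 232,114 114,231

Derivation:
Round 1 (k=24): L=117 R=232
Round 2 (k=32): L=232 R=114
Round 3 (k=36): L=114 R=231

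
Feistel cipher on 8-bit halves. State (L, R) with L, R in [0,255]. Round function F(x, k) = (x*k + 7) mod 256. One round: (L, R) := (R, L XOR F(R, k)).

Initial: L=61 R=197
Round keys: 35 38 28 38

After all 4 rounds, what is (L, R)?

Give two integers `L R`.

Round 1 (k=35): L=197 R=203
Round 2 (k=38): L=203 R=236
Round 3 (k=28): L=236 R=28
Round 4 (k=38): L=28 R=195

Answer: 28 195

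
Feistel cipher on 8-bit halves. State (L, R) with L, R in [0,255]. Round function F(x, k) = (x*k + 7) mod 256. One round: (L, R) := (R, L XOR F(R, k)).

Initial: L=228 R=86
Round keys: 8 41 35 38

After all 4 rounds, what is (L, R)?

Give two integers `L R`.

Answer: 192 131

Derivation:
Round 1 (k=8): L=86 R=83
Round 2 (k=41): L=83 R=4
Round 3 (k=35): L=4 R=192
Round 4 (k=38): L=192 R=131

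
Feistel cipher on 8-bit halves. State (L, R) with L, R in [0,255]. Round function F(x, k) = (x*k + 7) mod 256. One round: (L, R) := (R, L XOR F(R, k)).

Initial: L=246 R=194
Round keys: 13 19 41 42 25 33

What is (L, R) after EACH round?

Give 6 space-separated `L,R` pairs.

Round 1 (k=13): L=194 R=23
Round 2 (k=19): L=23 R=126
Round 3 (k=41): L=126 R=34
Round 4 (k=42): L=34 R=229
Round 5 (k=25): L=229 R=70
Round 6 (k=33): L=70 R=232

Answer: 194,23 23,126 126,34 34,229 229,70 70,232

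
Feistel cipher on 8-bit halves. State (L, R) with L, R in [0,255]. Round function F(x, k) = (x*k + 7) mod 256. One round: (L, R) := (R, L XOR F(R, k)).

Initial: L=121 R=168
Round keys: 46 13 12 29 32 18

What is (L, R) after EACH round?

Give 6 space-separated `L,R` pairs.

Answer: 168,78 78,85 85,77 77,149 149,234 234,238

Derivation:
Round 1 (k=46): L=168 R=78
Round 2 (k=13): L=78 R=85
Round 3 (k=12): L=85 R=77
Round 4 (k=29): L=77 R=149
Round 5 (k=32): L=149 R=234
Round 6 (k=18): L=234 R=238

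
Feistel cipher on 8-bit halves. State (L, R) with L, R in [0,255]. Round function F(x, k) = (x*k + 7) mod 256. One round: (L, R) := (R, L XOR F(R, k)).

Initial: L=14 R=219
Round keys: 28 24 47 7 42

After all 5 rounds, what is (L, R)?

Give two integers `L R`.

Answer: 69 15

Derivation:
Round 1 (k=28): L=219 R=245
Round 2 (k=24): L=245 R=36
Round 3 (k=47): L=36 R=86
Round 4 (k=7): L=86 R=69
Round 5 (k=42): L=69 R=15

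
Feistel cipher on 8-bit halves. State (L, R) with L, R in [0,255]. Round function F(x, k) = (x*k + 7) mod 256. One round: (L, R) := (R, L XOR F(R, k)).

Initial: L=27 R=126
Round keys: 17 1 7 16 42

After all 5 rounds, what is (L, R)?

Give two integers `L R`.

Answer: 92 133

Derivation:
Round 1 (k=17): L=126 R=126
Round 2 (k=1): L=126 R=251
Round 3 (k=7): L=251 R=154
Round 4 (k=16): L=154 R=92
Round 5 (k=42): L=92 R=133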